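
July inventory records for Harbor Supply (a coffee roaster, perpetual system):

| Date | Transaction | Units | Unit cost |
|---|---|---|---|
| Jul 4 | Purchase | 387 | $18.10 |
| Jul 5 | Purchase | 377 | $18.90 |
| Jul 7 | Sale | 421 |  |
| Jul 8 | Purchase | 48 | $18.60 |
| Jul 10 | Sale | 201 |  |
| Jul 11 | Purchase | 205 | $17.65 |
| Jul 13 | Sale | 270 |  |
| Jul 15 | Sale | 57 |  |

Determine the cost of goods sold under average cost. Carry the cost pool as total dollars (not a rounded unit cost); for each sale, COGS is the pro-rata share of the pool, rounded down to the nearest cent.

COGS = $17,412.79

After Jul 4: 387 on hand, pool $7,004.70 (≈ $18.1000 each)
After Jul 5: 764 on hand, pool $14,130.00 (≈ $18.4948 each)
Jul 7, sell 421: 421/764 × $14,130.00 → $7,786.29
After Jul 8: 391 on hand, pool $7,236.51 (≈ $18.5077 each)
Jul 10, sell 201: 201/391 × $7,236.51 → $3,720.04
After Jul 11: 395 on hand, pool $7,134.72 (≈ $18.0626 each)
Jul 13, sell 270: 270/395 × $7,134.72 → $4,876.89
Jul 15, sell 57: 57/125 × $2,257.83 → $1,029.57
Total COGS = $7,786.29 + $3,720.04 + $4,876.89 + $1,029.57 = $17,412.79
Ending inventory (cost pool remaining) = $1,228.26
Check: goods available $18,641.05 = COGS $17,412.79 + ending $1,228.26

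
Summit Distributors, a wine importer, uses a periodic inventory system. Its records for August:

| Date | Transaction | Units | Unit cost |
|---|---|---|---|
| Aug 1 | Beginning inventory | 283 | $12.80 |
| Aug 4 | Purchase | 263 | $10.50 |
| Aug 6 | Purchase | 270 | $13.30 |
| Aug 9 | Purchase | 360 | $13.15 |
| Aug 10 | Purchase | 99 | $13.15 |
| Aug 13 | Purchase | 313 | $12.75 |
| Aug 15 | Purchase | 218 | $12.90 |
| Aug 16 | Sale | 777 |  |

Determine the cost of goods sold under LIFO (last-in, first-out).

COGS = $10,037.85

Aug 16, 777 sold [LIFO — newest first]: 218 @ $12.90 + 313 @ $12.75 + 99 @ $13.15 + 147 @ $13.15 = $10,037.85
Ending inventory: 283 @ $12.80 + 263 @ $10.50 + 270 @ $13.30 + 213 @ $13.15 = $12,775.85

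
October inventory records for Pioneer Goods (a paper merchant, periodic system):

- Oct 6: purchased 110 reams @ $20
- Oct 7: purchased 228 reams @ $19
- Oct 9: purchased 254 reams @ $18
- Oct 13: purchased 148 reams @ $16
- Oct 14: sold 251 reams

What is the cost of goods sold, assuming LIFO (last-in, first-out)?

Oct 14, 251 sold [LIFO — newest first]: 148 @ $16 + 103 @ $18 = $4,222
Ending inventory: 110 @ $20 + 228 @ $19 + 151 @ $18 = $9,250

COGS = $4,222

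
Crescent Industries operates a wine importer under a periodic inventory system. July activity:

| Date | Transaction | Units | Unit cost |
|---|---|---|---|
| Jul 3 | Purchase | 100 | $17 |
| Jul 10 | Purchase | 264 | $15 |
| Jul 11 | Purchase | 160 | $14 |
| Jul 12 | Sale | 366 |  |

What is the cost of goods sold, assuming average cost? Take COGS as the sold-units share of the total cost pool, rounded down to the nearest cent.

Jul 12, sell 366: 366/524 × $7,900.00 → $5,517.93
Ending inventory (cost pool remaining) = $2,382.07
Check: goods available $7,900.00 = COGS $5,517.93 + ending $2,382.07

COGS = $5,517.93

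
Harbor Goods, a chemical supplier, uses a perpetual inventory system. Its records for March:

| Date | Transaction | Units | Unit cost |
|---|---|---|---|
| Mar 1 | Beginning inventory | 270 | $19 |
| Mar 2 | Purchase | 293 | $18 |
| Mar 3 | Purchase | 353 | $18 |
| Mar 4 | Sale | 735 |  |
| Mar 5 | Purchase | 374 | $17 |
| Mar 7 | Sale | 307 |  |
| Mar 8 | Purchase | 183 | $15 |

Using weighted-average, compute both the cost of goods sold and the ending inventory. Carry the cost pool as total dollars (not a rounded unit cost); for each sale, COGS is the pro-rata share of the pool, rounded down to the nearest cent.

COGS = $18,795.27; ending inventory = $7,065.73

After Mar 1: 270 on hand, pool $5,130.00 (≈ $19.0000 each)
After Mar 2: 563 on hand, pool $10,404.00 (≈ $18.4796 each)
After Mar 3: 916 on hand, pool $16,758.00 (≈ $18.2948 each)
Mar 4, sell 735: 735/916 × $16,758.00 → $13,446.64
After Mar 5: 555 on hand, pool $9,669.36 (≈ $17.4223 each)
Mar 7, sell 307: 307/555 × $9,669.36 → $5,348.63
After Mar 8: 431 on hand, pool $7,065.73 (≈ $16.3938 each)
Total COGS = $13,446.64 + $5,348.63 = $18,795.27
Ending inventory (cost pool remaining) = $7,065.73
Check: goods available $25,861.00 = COGS $18,795.27 + ending $7,065.73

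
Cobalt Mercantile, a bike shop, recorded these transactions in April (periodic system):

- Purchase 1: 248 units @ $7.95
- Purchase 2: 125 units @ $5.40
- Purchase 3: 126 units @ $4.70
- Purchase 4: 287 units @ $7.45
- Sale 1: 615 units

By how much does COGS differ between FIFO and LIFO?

FIFO COGS: 248 @ $7.95 + 125 @ $5.40 + 126 @ $4.70 + 116 @ $7.45 = $4,103.00
LIFO COGS: 287 @ $7.45 + 126 @ $4.70 + 125 @ $5.40 + 77 @ $7.95 = $4,017.50
Difference = |$4,103.00 − $4,017.50| = $85.50

$85.50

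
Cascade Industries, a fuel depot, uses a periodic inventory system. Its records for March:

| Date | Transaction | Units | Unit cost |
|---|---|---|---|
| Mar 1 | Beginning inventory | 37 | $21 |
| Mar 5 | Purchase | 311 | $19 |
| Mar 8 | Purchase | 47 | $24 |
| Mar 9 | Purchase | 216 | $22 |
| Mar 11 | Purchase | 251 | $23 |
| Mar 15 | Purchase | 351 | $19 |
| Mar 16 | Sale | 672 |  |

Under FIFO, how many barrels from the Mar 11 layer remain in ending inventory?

190

Mar 16, 672 sold [FIFO — oldest first]: 37 @ $21 + 311 @ $19 + 47 @ $24 + 216 @ $22 + 61 @ $23 = $13,969
Ending inventory: 190 @ $23 + 351 @ $19 = $11,039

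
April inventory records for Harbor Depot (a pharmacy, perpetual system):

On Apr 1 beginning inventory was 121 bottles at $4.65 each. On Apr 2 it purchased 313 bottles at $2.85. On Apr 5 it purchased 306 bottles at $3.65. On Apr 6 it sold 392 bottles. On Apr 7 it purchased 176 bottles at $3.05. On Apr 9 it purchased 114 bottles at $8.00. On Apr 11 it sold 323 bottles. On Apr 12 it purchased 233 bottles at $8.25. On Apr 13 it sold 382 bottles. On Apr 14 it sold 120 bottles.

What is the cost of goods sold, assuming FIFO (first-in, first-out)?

COGS = $5,563.15

Apr 6, 392 sold [FIFO — oldest first]: 121 @ $4.65 + 271 @ $2.85 = $1,335.00
Apr 11, 323 sold [FIFO — oldest first]: 42 @ $2.85 + 281 @ $3.65 = $1,145.35
Apr 13, 382 sold [FIFO — oldest first]: 25 @ $3.65 + 176 @ $3.05 + 114 @ $8.00 + 67 @ $8.25 = $2,092.80
Apr 14, 120 sold [FIFO — oldest first]: 120 @ $8.25 = $990.00
Total COGS = $1,335.00 + $1,145.35 + $2,092.80 + $990.00 = $5,563.15
Ending inventory: 46 @ $8.25 = $379.50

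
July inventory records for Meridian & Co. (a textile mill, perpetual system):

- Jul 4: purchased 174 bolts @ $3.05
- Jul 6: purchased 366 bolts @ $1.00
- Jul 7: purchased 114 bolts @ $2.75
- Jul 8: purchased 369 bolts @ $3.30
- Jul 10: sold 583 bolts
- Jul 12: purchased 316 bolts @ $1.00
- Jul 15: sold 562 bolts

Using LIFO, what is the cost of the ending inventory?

Ending inventory = $550.70

Jul 10, 583 sold [LIFO — newest first]: 369 @ $3.30 + 114 @ $2.75 + 100 @ $1.00 = $1,631.20
Jul 15, 562 sold [LIFO — newest first]: 316 @ $1.00 + 246 @ $1.00 = $562.00
Total COGS = $1,631.20 + $562.00 = $2,193.20
Ending inventory: 174 @ $3.05 + 20 @ $1.00 = $550.70
Check: goods available $2,743.90 = COGS $2,193.20 + ending $550.70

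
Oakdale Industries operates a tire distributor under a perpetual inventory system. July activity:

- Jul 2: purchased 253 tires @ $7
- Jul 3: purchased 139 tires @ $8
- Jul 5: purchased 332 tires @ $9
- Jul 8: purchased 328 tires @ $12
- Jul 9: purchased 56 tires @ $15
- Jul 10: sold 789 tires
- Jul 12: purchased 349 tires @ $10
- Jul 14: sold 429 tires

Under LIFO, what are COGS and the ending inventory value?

COGS = $12,464; ending inventory = $1,673

Jul 10, 789 sold [LIFO — newest first]: 56 @ $15 + 328 @ $12 + 332 @ $9 + 73 @ $8 = $8,348
Jul 14, 429 sold [LIFO — newest first]: 349 @ $10 + 66 @ $8 + 14 @ $7 = $4,116
Total COGS = $8,348 + $4,116 = $12,464
Ending inventory: 239 @ $7 = $1,673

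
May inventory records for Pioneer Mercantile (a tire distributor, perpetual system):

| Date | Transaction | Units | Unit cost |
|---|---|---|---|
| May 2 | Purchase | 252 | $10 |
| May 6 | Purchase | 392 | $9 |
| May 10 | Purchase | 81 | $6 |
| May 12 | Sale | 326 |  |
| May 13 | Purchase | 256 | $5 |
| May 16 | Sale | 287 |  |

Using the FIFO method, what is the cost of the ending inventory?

Ending inventory = $2,045

May 12, 326 sold [FIFO — oldest first]: 252 @ $10 + 74 @ $9 = $3,186
May 16, 287 sold [FIFO — oldest first]: 287 @ $9 = $2,583
Total COGS = $3,186 + $2,583 = $5,769
Ending inventory: 31 @ $9 + 81 @ $6 + 256 @ $5 = $2,045
Check: goods available $7,814 = COGS $5,769 + ending $2,045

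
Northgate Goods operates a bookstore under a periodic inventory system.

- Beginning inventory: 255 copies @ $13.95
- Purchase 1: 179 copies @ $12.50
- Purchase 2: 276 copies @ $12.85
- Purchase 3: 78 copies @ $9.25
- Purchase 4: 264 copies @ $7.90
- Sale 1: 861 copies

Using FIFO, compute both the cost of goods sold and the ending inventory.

Sale 1 (861) [FIFO — oldest first]: 255 @ $13.95 + 179 @ $12.50 + 276 @ $12.85 + 78 @ $9.25 + 73 @ $7.90 = $10,639.55
Ending inventory: 191 @ $7.90 = $1,508.90

COGS = $10,639.55; ending inventory = $1,508.90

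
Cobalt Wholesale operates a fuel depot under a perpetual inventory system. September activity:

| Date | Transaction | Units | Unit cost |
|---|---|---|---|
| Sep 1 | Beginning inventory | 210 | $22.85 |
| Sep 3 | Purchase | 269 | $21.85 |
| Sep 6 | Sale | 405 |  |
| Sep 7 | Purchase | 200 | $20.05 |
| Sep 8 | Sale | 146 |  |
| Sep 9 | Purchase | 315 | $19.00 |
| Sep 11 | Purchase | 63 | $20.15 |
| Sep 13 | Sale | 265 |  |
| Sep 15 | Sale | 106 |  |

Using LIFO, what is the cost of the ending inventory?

Sep 6, 405 sold [LIFO — newest first]: 269 @ $21.85 + 136 @ $22.85 = $8,985.25
Sep 8, 146 sold [LIFO — newest first]: 146 @ $20.05 = $2,927.30
Sep 13, 265 sold [LIFO — newest first]: 63 @ $20.15 + 202 @ $19.00 = $5,107.45
Sep 15, 106 sold [LIFO — newest first]: 106 @ $19.00 = $2,014.00
Total COGS = $8,985.25 + $2,927.30 + $5,107.45 + $2,014.00 = $19,034.00
Ending inventory: 74 @ $22.85 + 54 @ $20.05 + 7 @ $19.00 = $2,906.60

Ending inventory = $2,906.60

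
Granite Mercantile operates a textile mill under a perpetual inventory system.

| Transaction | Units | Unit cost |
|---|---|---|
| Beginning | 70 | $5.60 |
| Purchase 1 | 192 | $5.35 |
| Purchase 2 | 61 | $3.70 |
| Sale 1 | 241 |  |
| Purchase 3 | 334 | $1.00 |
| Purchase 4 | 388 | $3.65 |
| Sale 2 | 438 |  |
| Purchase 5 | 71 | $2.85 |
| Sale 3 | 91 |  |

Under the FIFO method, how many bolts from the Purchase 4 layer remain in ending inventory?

275

Sale 1 (241) [FIFO — oldest first]: 70 @ $5.60 + 171 @ $5.35 = $1,306.85
Sale 2 (438) [FIFO — oldest first]: 21 @ $5.35 + 61 @ $3.70 + 334 @ $1.00 + 22 @ $3.65 = $752.35
Sale 3 (91) [FIFO — oldest first]: 91 @ $3.65 = $332.15
Total COGS = $1,306.85 + $752.35 + $332.15 = $2,391.35
Ending inventory: 275 @ $3.65 + 71 @ $2.85 = $1,206.10
Check: goods available $3,597.45 = COGS $2,391.35 + ending $1,206.10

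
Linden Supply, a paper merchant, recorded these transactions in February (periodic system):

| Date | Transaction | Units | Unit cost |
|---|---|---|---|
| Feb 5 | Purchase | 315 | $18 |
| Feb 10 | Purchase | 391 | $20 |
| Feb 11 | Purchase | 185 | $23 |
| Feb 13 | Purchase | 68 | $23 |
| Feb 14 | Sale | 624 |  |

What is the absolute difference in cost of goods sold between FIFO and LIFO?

FIFO COGS: 315 @ $18 + 309 @ $20 = $11,850
LIFO COGS: 68 @ $23 + 185 @ $23 + 371 @ $20 = $13,239
Difference = |$11,850 − $13,239| = $1,389

$1,389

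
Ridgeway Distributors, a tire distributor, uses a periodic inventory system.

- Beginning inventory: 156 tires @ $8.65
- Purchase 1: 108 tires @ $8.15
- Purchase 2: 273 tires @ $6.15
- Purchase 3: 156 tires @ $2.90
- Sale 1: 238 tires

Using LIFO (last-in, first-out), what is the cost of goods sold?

Sale 1 (238) [LIFO — newest first]: 156 @ $2.90 + 82 @ $6.15 = $956.70
Ending inventory: 156 @ $8.65 + 108 @ $8.15 + 191 @ $6.15 = $3,404.25
Check: goods available $4,360.95 = COGS $956.70 + ending $3,404.25

COGS = $956.70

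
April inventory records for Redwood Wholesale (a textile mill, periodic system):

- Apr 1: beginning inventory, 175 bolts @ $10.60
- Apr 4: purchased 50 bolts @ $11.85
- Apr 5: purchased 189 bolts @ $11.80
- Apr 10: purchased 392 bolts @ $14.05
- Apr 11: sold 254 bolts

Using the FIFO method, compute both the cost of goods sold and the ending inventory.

COGS = $2,789.70; ending inventory = $7,395.60

Apr 11, 254 sold [FIFO — oldest first]: 175 @ $10.60 + 50 @ $11.85 + 29 @ $11.80 = $2,789.70
Ending inventory: 160 @ $11.80 + 392 @ $14.05 = $7,395.60
Check: goods available $10,185.30 = COGS $2,789.70 + ending $7,395.60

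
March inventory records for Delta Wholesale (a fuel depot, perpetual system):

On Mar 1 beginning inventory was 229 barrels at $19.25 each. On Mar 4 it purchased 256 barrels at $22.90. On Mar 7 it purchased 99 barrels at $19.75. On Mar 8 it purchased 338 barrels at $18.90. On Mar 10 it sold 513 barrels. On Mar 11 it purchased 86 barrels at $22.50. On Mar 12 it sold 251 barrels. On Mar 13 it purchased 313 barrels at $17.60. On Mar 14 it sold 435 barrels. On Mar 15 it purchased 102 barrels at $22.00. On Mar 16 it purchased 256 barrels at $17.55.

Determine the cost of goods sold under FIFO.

Mar 10, 513 sold [FIFO — oldest first]: 229 @ $19.25 + 256 @ $22.90 + 28 @ $19.75 = $10,823.65
Mar 12, 251 sold [FIFO — oldest first]: 71 @ $19.75 + 180 @ $18.90 = $4,804.25
Mar 14, 435 sold [FIFO — oldest first]: 158 @ $18.90 + 86 @ $22.50 + 191 @ $17.60 = $8,282.80
Total COGS = $10,823.65 + $4,804.25 + $8,282.80 = $23,910.70
Ending inventory: 122 @ $17.60 + 102 @ $22.00 + 256 @ $17.55 = $8,884.00
Check: goods available $32,794.70 = COGS $23,910.70 + ending $8,884.00

COGS = $23,910.70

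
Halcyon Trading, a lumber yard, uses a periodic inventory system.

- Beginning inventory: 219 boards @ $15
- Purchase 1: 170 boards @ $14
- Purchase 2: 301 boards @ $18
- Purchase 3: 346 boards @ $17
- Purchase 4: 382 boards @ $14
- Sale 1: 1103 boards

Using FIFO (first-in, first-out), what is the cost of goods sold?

Sale 1 (1103) [FIFO — oldest first]: 219 @ $15 + 170 @ $14 + 301 @ $18 + 346 @ $17 + 67 @ $14 = $17,903
Ending inventory: 315 @ $14 = $4,410
Check: goods available $22,313 = COGS $17,903 + ending $4,410

COGS = $17,903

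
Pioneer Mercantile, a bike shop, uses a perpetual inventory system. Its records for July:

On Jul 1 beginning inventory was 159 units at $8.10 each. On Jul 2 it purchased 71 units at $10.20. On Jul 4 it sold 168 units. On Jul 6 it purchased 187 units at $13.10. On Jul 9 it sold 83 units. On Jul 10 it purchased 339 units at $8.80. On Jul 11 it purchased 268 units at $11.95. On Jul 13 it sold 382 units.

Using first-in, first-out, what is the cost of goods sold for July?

Jul 4, 168 sold [FIFO — oldest first]: 159 @ $8.10 + 9 @ $10.20 = $1,379.70
Jul 9, 83 sold [FIFO — oldest first]: 62 @ $10.20 + 21 @ $13.10 = $907.50
Jul 13, 382 sold [FIFO — oldest first]: 166 @ $13.10 + 216 @ $8.80 = $4,075.40
Total COGS = $1,379.70 + $907.50 + $4,075.40 = $6,362.60
Ending inventory: 123 @ $8.80 + 268 @ $11.95 = $4,285.00
Check: goods available $10,647.60 = COGS $6,362.60 + ending $4,285.00

COGS = $6,362.60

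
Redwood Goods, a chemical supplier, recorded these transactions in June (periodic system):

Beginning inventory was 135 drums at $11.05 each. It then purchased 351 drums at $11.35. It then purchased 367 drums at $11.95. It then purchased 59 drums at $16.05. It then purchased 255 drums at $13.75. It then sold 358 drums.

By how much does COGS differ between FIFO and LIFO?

$956.20

FIFO COGS: 135 @ $11.05 + 223 @ $11.35 = $4,022.80
LIFO COGS: 255 @ $13.75 + 59 @ $16.05 + 44 @ $11.95 = $4,979.00
Difference = |$4,022.80 − $4,979.00| = $956.20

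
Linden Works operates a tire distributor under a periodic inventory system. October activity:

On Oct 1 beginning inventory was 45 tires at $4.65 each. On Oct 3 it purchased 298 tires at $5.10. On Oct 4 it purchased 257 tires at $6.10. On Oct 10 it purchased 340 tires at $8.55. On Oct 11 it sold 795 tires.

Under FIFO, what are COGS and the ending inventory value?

COGS = $4,964.00; ending inventory = $1,239.75

Oct 11, 795 sold [FIFO — oldest first]: 45 @ $4.65 + 298 @ $5.10 + 257 @ $6.10 + 195 @ $8.55 = $4,964.00
Ending inventory: 145 @ $8.55 = $1,239.75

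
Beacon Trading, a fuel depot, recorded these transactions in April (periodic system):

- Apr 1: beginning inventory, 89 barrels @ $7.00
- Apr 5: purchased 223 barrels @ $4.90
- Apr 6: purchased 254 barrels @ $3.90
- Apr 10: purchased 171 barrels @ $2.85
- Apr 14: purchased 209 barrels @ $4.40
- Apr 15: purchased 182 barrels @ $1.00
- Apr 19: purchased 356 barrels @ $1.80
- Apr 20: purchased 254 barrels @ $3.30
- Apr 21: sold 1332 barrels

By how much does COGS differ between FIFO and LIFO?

FIFO COGS: 89 @ $7.00 + 223 @ $4.90 + 254 @ $3.90 + 171 @ $2.85 + 209 @ $4.40 + 182 @ $1.00 + 204 @ $1.80 = $4,662.45
LIFO COGS: 254 @ $3.30 + 356 @ $1.80 + 182 @ $1.00 + 209 @ $4.40 + 171 @ $2.85 + 160 @ $3.90 = $3,691.95
Difference = |$4,662.45 − $3,691.95| = $970.50

$970.50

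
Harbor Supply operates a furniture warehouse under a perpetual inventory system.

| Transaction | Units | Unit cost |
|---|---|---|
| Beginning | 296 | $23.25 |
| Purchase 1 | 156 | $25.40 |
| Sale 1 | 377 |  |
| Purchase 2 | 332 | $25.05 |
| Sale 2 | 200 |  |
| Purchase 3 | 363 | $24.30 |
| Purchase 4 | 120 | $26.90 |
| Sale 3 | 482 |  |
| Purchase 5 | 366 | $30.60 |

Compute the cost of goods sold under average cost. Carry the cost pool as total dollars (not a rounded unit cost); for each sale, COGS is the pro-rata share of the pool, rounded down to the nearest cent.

After Beginning: 296 on hand, pool $6,882.00 (≈ $23.2500 each)
After Purchase 1: 452 on hand, pool $10,844.40 (≈ $23.9920 each)
Sale 1, sell 377: 377/452 × $10,844.40 → $9,044.99
After Purchase 2: 407 on hand, pool $10,116.01 (≈ $24.8551 each)
Sale 2, sell 200: 200/407 × $10,116.01 → $4,971.01
After Purchase 3: 570 on hand, pool $13,965.90 (≈ $24.5016 each)
After Purchase 4: 690 on hand, pool $17,193.90 (≈ $24.9187 each)
Sale 3, sell 482: 482/690 × $17,193.90 → $12,010.81
After Purchase 5: 574 on hand, pool $16,382.69 (≈ $28.5413 each)
Total COGS = $9,044.99 + $4,971.01 + $12,010.81 = $26,026.81
Ending inventory (cost pool remaining) = $16,382.69
Check: goods available $42,409.50 = COGS $26,026.81 + ending $16,382.69

COGS = $26,026.81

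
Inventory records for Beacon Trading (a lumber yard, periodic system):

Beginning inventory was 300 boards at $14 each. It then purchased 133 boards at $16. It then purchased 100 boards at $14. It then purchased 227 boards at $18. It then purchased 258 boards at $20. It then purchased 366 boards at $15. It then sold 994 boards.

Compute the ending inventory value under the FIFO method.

Sale 1 (994) [FIFO — oldest first]: 300 @ $14 + 133 @ $16 + 100 @ $14 + 227 @ $18 + 234 @ $20 = $16,494
Ending inventory: 24 @ $20 + 366 @ $15 = $5,970

Ending inventory = $5,970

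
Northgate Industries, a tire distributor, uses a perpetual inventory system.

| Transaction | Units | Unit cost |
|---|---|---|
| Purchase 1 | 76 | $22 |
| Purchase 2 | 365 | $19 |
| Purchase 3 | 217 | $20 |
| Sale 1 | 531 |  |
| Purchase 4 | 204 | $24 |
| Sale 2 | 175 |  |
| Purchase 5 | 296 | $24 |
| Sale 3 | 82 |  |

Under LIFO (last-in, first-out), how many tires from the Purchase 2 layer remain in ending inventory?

Sale 1 (531) [LIFO — newest first]: 217 @ $20 + 314 @ $19 = $10,306
Sale 2 (175) [LIFO — newest first]: 175 @ $24 = $4,200
Sale 3 (82) [LIFO — newest first]: 82 @ $24 = $1,968
Total COGS = $10,306 + $4,200 + $1,968 = $16,474
Ending inventory: 76 @ $22 + 51 @ $19 + 29 @ $24 + 214 @ $24 = $8,473

51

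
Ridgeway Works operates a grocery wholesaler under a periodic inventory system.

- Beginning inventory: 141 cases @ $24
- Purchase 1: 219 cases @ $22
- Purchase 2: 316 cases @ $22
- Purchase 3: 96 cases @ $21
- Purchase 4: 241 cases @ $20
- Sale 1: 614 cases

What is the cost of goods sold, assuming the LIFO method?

Sale 1 (614) [LIFO — newest first]: 241 @ $20 + 96 @ $21 + 277 @ $22 = $12,930
Ending inventory: 141 @ $24 + 219 @ $22 + 39 @ $22 = $9,060
Check: goods available $21,990 = COGS $12,930 + ending $9,060

COGS = $12,930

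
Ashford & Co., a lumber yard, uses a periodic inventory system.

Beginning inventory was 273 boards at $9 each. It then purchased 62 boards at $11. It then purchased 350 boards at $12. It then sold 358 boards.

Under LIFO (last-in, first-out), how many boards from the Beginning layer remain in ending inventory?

273

Sale 1 (358) [LIFO — newest first]: 350 @ $12 + 8 @ $11 = $4,288
Ending inventory: 273 @ $9 + 54 @ $11 = $3,051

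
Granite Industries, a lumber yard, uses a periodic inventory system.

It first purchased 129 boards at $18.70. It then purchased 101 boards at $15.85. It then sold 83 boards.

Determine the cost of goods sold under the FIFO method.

COGS = $1,552.10

Sale 1 (83) [FIFO — oldest first]: 83 @ $18.70 = $1,552.10
Ending inventory: 46 @ $18.70 + 101 @ $15.85 = $2,461.05
Check: goods available $4,013.15 = COGS $1,552.10 + ending $2,461.05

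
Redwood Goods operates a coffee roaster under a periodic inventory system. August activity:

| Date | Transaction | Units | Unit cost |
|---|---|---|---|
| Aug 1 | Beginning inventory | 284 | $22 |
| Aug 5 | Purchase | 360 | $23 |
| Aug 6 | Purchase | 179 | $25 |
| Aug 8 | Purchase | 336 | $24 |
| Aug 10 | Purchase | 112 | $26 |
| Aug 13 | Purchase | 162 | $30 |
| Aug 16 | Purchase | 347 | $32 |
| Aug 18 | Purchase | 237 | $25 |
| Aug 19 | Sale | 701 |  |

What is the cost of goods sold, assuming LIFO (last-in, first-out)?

Aug 19, 701 sold [LIFO — newest first]: 237 @ $25 + 347 @ $32 + 117 @ $30 = $20,539
Ending inventory: 284 @ $22 + 360 @ $23 + 179 @ $25 + 336 @ $24 + 112 @ $26 + 45 @ $30 = $31,329
Check: goods available $51,868 = COGS $20,539 + ending $31,329

COGS = $20,539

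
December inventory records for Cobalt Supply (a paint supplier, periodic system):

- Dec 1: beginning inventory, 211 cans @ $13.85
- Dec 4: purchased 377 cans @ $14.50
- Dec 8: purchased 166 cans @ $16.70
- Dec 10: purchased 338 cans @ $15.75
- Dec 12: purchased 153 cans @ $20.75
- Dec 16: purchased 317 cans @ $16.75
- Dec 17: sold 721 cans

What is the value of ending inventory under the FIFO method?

Ending inventory = $14,359.10

Dec 17, 721 sold [FIFO — oldest first]: 211 @ $13.85 + 377 @ $14.50 + 133 @ $16.70 = $10,609.95
Ending inventory: 33 @ $16.70 + 338 @ $15.75 + 153 @ $20.75 + 317 @ $16.75 = $14,359.10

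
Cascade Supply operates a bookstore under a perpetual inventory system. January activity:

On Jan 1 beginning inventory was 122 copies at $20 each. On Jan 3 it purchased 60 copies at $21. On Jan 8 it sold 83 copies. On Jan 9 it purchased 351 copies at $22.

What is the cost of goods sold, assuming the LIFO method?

COGS = $1,720

Jan 8, 83 sold [LIFO — newest first]: 60 @ $21 + 23 @ $20 = $1,720
Ending inventory: 99 @ $20 + 351 @ $22 = $9,702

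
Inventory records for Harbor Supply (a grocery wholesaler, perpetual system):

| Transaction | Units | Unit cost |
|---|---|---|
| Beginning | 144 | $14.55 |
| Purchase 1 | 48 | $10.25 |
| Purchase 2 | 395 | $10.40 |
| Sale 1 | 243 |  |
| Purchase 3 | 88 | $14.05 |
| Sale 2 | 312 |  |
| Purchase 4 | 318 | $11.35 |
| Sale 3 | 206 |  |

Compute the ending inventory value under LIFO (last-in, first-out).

Ending inventory = $3,017.20

Sale 1 (243) [LIFO — newest first]: 243 @ $10.40 = $2,527.20
Sale 2 (312) [LIFO — newest first]: 88 @ $14.05 + 152 @ $10.40 + 48 @ $10.25 + 24 @ $14.55 = $3,658.40
Sale 3 (206) [LIFO — newest first]: 206 @ $11.35 = $2,338.10
Total COGS = $2,527.20 + $3,658.40 + $2,338.10 = $8,523.70
Ending inventory: 120 @ $14.55 + 112 @ $11.35 = $3,017.20
Check: goods available $11,540.90 = COGS $8,523.70 + ending $3,017.20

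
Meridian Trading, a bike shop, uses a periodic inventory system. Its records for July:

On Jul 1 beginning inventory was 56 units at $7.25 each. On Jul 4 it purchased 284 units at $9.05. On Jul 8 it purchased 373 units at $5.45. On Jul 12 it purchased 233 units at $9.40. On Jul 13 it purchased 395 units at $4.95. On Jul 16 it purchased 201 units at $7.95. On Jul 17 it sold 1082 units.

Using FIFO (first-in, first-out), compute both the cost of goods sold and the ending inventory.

COGS = $7,872.45; ending inventory = $2,880.00

Jul 17, 1082 sold [FIFO — oldest first]: 56 @ $7.25 + 284 @ $9.05 + 373 @ $5.45 + 233 @ $9.40 + 136 @ $4.95 = $7,872.45
Ending inventory: 259 @ $4.95 + 201 @ $7.95 = $2,880.00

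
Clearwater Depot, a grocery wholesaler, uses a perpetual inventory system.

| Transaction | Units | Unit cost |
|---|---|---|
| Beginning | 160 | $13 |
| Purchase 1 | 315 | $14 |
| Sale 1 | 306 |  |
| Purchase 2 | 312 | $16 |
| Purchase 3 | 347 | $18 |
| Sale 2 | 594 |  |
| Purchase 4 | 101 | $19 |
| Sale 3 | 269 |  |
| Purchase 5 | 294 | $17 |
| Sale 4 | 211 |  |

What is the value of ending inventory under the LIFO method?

Sale 1 (306) [LIFO — newest first]: 306 @ $14 = $4,284
Sale 2 (594) [LIFO — newest first]: 347 @ $18 + 247 @ $16 = $10,198
Sale 3 (269) [LIFO — newest first]: 101 @ $19 + 65 @ $16 + 9 @ $14 + 94 @ $13 = $4,307
Sale 4 (211) [LIFO — newest first]: 211 @ $17 = $3,587
Total COGS = $4,284 + $10,198 + $4,307 + $3,587 = $22,376
Ending inventory: 66 @ $13 + 83 @ $17 = $2,269
Check: goods available $24,645 = COGS $22,376 + ending $2,269

Ending inventory = $2,269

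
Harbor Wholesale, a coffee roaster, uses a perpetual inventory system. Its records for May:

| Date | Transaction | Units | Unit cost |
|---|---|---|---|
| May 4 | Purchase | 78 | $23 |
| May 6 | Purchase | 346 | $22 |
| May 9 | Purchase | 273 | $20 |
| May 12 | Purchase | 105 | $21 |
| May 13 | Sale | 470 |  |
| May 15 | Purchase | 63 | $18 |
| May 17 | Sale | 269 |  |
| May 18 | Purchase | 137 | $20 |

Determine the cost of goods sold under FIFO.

COGS = $15,748

May 13, 470 sold [FIFO — oldest first]: 78 @ $23 + 346 @ $22 + 46 @ $20 = $10,326
May 17, 269 sold [FIFO — oldest first]: 227 @ $20 + 42 @ $21 = $5,422
Total COGS = $10,326 + $5,422 = $15,748
Ending inventory: 63 @ $21 + 63 @ $18 + 137 @ $20 = $5,197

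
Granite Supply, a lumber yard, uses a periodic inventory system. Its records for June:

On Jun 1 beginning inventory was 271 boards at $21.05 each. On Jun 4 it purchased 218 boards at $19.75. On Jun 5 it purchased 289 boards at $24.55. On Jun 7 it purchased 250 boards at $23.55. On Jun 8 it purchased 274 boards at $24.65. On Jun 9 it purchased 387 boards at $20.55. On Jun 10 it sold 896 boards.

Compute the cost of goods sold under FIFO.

COGS = $19,883.90

Jun 10, 896 sold [FIFO — oldest first]: 271 @ $21.05 + 218 @ $19.75 + 289 @ $24.55 + 118 @ $23.55 = $19,883.90
Ending inventory: 132 @ $23.55 + 274 @ $24.65 + 387 @ $20.55 = $17,815.55
Check: goods available $37,699.45 = COGS $19,883.90 + ending $17,815.55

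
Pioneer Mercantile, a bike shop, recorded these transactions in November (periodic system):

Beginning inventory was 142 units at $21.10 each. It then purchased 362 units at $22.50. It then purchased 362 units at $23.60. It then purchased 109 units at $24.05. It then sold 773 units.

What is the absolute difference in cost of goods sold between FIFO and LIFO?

FIFO COGS: 142 @ $21.10 + 362 @ $22.50 + 269 @ $23.60 = $17,489.60
LIFO COGS: 109 @ $24.05 + 362 @ $23.60 + 302 @ $22.50 = $17,959.65
Difference = |$17,489.60 − $17,959.65| = $470.05

$470.05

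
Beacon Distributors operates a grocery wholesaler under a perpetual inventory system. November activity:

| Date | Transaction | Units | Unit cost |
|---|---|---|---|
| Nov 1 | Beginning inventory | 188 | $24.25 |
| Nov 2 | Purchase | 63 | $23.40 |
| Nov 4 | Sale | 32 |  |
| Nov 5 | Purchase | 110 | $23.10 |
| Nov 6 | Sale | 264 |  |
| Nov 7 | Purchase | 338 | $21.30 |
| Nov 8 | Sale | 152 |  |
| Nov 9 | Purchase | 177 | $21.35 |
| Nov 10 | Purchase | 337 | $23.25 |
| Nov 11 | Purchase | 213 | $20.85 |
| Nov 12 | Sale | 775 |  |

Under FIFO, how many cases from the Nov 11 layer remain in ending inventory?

203

Nov 4, 32 sold [FIFO — oldest first]: 32 @ $24.25 = $776.00
Nov 6, 264 sold [FIFO — oldest first]: 156 @ $24.25 + 63 @ $23.40 + 45 @ $23.10 = $6,296.70
Nov 8, 152 sold [FIFO — oldest first]: 65 @ $23.10 + 87 @ $21.30 = $3,354.60
Nov 12, 775 sold [FIFO — oldest first]: 251 @ $21.30 + 177 @ $21.35 + 337 @ $23.25 + 10 @ $20.85 = $17,169.00
Total COGS = $776.00 + $6,296.70 + $3,354.60 + $17,169.00 = $27,596.30
Ending inventory: 203 @ $20.85 = $4,232.55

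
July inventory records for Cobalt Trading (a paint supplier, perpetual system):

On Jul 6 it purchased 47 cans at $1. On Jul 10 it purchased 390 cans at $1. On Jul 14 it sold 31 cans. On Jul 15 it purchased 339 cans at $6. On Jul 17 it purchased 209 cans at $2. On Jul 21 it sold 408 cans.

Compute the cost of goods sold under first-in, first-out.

Jul 14, 31 sold [FIFO — oldest first]: 31 @ $1 = $31
Jul 21, 408 sold [FIFO — oldest first]: 16 @ $1 + 390 @ $1 + 2 @ $6 = $418
Total COGS = $31 + $418 = $449
Ending inventory: 337 @ $6 + 209 @ $2 = $2,440
Check: goods available $2,889 = COGS $449 + ending $2,440

COGS = $449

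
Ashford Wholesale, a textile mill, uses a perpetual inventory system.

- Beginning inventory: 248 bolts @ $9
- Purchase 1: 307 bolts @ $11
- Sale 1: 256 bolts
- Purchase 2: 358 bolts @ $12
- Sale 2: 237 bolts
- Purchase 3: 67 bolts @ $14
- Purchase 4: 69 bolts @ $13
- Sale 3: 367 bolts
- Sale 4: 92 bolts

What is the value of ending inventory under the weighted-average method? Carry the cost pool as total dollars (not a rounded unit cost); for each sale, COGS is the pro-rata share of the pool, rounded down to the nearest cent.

After Beginning: 248 on hand, pool $2,232.00 (≈ $9.0000 each)
After Purchase 1: 555 on hand, pool $5,609.00 (≈ $10.1063 each)
Sale 1, sell 256: 256/555 × $5,609.00 → $2,587.21
After Purchase 2: 657 on hand, pool $7,317.79 (≈ $11.1382 each)
Sale 2, sell 237: 237/657 × $7,317.79 → $2,639.75
After Purchase 3: 487 on hand, pool $5,616.04 (≈ $11.5319 each)
After Purchase 4: 556 on hand, pool $6,513.04 (≈ $11.7141 each)
Sale 3, sell 367: 367/556 × $6,513.04 → $4,299.07
Sale 4, sell 92: 92/189 × $2,213.97 → $1,077.69
Total COGS = $2,587.21 + $2,639.75 + $4,299.07 + $1,077.69 = $10,603.72
Ending inventory (cost pool remaining) = $1,136.28
Check: goods available $11,740.00 = COGS $10,603.72 + ending $1,136.28

Ending inventory = $1,136.28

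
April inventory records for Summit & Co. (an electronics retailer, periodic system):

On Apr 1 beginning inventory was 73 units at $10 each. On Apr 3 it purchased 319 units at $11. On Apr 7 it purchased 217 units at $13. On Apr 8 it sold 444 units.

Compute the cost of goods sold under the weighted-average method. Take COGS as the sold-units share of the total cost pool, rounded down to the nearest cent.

COGS = $5,147.19

Apr 8, sell 444: 444/609 × $7,060.00 → $5,147.19
Ending inventory (cost pool remaining) = $1,912.81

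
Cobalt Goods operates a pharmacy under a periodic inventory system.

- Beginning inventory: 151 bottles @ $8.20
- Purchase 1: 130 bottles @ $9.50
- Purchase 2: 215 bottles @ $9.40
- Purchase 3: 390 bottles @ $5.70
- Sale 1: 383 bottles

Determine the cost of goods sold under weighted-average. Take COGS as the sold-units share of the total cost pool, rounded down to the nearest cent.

COGS = $2,903.71

Sale 1, sell 383: 383/886 × $6,717.20 → $2,903.71
Ending inventory (cost pool remaining) = $3,813.49
Check: goods available $6,717.20 = COGS $2,903.71 + ending $3,813.49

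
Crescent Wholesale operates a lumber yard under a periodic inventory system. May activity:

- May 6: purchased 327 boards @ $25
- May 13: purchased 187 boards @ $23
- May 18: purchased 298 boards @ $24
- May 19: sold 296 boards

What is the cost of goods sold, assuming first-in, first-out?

COGS = $7,400

May 19, 296 sold [FIFO — oldest first]: 296 @ $25 = $7,400
Ending inventory: 31 @ $25 + 187 @ $23 + 298 @ $24 = $12,228
Check: goods available $19,628 = COGS $7,400 + ending $12,228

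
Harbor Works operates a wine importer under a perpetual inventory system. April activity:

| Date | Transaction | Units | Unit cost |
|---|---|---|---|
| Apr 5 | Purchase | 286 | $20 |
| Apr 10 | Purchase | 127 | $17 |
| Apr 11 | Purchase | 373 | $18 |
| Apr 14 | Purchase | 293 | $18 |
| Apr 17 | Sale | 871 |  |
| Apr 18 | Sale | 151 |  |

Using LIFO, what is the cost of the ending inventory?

Apr 17, 871 sold [LIFO — newest first]: 293 @ $18 + 373 @ $18 + 127 @ $17 + 78 @ $20 = $15,707
Apr 18, 151 sold [LIFO — newest first]: 151 @ $20 = $3,020
Total COGS = $15,707 + $3,020 = $18,727
Ending inventory: 57 @ $20 = $1,140
Check: goods available $19,867 = COGS $18,727 + ending $1,140

Ending inventory = $1,140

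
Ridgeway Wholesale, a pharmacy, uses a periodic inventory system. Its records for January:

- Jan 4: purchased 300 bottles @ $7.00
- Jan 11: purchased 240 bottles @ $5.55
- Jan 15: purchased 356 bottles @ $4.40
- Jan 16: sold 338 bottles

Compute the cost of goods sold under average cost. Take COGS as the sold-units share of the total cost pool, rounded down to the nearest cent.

COGS = $1,885.55

Jan 16, sell 338: 338/896 × $4,998.40 → $1,885.55
Ending inventory (cost pool remaining) = $3,112.85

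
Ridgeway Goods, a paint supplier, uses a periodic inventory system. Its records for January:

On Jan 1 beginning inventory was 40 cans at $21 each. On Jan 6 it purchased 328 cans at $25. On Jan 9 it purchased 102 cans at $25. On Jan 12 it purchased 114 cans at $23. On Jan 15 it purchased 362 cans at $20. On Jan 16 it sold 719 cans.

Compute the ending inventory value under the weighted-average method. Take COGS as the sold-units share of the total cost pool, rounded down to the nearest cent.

Jan 16, sell 719: 719/946 × $21,452.00 → $16,304.42
Ending inventory (cost pool remaining) = $5,147.58

Ending inventory = $5,147.58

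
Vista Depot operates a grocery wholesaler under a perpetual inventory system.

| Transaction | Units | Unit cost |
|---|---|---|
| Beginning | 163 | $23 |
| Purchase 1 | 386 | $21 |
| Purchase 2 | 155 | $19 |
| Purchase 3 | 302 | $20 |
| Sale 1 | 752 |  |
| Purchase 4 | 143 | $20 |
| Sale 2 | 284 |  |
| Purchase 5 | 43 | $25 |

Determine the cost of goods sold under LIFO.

Sale 1 (752) [LIFO — newest first]: 302 @ $20 + 155 @ $19 + 295 @ $21 = $15,180
Sale 2 (284) [LIFO — newest first]: 143 @ $20 + 91 @ $21 + 50 @ $23 = $5,921
Total COGS = $15,180 + $5,921 = $21,101
Ending inventory: 113 @ $23 + 43 @ $25 = $3,674
Check: goods available $24,775 = COGS $21,101 + ending $3,674

COGS = $21,101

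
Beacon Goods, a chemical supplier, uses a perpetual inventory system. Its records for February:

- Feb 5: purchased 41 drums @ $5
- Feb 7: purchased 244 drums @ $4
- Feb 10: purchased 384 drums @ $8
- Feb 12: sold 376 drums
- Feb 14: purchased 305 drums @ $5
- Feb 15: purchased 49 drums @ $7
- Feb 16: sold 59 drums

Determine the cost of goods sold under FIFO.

Feb 12, 376 sold [FIFO — oldest first]: 41 @ $5 + 244 @ $4 + 91 @ $8 = $1,909
Feb 16, 59 sold [FIFO — oldest first]: 59 @ $8 = $472
Total COGS = $1,909 + $472 = $2,381
Ending inventory: 234 @ $8 + 305 @ $5 + 49 @ $7 = $3,740

COGS = $2,381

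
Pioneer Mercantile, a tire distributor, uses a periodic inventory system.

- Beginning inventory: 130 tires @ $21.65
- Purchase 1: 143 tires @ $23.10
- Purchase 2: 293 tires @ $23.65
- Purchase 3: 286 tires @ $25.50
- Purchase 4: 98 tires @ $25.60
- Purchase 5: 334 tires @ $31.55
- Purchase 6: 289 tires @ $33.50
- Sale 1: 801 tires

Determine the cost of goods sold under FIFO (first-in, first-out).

Sale 1 (801) [FIFO — oldest first]: 130 @ $21.65 + 143 @ $23.10 + 293 @ $23.65 + 235 @ $25.50 = $19,039.75
Ending inventory: 51 @ $25.50 + 98 @ $25.60 + 334 @ $31.55 + 289 @ $33.50 = $24,028.50
Check: goods available $43,068.25 = COGS $19,039.75 + ending $24,028.50

COGS = $19,039.75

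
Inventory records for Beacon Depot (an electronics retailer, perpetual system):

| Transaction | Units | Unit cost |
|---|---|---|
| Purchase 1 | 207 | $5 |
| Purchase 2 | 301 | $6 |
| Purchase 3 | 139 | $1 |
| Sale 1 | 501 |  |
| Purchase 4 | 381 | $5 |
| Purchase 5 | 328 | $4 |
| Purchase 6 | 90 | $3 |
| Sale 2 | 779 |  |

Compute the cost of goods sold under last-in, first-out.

COGS = $5,637

Sale 1 (501) [LIFO — newest first]: 139 @ $1 + 301 @ $6 + 61 @ $5 = $2,250
Sale 2 (779) [LIFO — newest first]: 90 @ $3 + 328 @ $4 + 361 @ $5 = $3,387
Total COGS = $2,250 + $3,387 = $5,637
Ending inventory: 146 @ $5 + 20 @ $5 = $830
Check: goods available $6,467 = COGS $5,637 + ending $830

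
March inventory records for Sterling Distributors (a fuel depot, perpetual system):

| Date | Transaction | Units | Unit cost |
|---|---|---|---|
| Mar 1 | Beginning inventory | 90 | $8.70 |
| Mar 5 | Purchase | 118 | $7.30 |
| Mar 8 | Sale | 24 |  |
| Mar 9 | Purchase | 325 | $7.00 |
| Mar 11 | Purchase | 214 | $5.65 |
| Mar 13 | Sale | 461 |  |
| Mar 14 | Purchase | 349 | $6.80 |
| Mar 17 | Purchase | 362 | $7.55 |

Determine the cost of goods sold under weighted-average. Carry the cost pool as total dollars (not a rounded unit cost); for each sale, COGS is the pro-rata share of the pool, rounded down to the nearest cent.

COGS = $3,338.79

After Mar 1: 90 on hand, pool $783.00 (≈ $8.7000 each)
After Mar 5: 208 on hand, pool $1,644.40 (≈ $7.9058 each)
Mar 8, sell 24: 24/208 × $1,644.40 → $189.73
After Mar 9: 509 on hand, pool $3,729.67 (≈ $7.3274 each)
After Mar 11: 723 on hand, pool $4,938.77 (≈ $6.8309 each)
Mar 13, sell 461: 461/723 × $4,938.77 → $3,149.06
After Mar 14: 611 on hand, pool $4,162.91 (≈ $6.8133 each)
After Mar 17: 973 on hand, pool $6,896.01 (≈ $7.0874 each)
Total COGS = $189.73 + $3,149.06 = $3,338.79
Ending inventory (cost pool remaining) = $6,896.01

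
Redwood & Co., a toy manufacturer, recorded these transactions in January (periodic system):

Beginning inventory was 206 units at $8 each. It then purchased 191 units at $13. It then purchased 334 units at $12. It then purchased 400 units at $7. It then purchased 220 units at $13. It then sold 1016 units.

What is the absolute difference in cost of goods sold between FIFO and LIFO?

$340

FIFO COGS: 206 @ $8 + 191 @ $13 + 334 @ $12 + 285 @ $7 = $10,134
LIFO COGS: 220 @ $13 + 400 @ $7 + 334 @ $12 + 62 @ $13 = $10,474
Difference = |$10,134 − $10,474| = $340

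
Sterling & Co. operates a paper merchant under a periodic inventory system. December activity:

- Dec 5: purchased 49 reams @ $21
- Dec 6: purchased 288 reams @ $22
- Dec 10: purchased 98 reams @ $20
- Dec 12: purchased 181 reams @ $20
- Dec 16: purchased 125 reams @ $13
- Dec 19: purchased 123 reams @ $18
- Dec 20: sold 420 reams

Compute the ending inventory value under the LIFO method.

Ending inventory = $9,505

Dec 20, 420 sold [LIFO — newest first]: 123 @ $18 + 125 @ $13 + 172 @ $20 = $7,279
Ending inventory: 49 @ $21 + 288 @ $22 + 98 @ $20 + 9 @ $20 = $9,505
Check: goods available $16,784 = COGS $7,279 + ending $9,505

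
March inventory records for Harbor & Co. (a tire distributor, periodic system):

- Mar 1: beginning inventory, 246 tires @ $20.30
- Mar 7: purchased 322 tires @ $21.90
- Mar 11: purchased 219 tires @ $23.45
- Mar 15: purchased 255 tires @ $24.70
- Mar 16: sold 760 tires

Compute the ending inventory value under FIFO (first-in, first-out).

Mar 16, 760 sold [FIFO — oldest first]: 246 @ $20.30 + 322 @ $21.90 + 192 @ $23.45 = $16,548.00
Ending inventory: 27 @ $23.45 + 255 @ $24.70 = $6,931.65

Ending inventory = $6,931.65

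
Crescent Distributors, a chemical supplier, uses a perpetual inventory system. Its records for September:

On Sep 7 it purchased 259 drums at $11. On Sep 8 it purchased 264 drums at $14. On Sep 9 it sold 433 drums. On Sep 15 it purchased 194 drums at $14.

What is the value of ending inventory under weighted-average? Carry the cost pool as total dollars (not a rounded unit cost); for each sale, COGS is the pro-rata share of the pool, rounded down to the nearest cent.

After Sep 7: 259 on hand, pool $2,849.00 (≈ $11.0000 each)
After Sep 8: 523 on hand, pool $6,545.00 (≈ $12.5143 each)
Sep 9, sell 433: 433/523 × $6,545.00 → $5,418.70
After Sep 15: 284 on hand, pool $3,842.30 (≈ $13.5292 each)
Ending inventory (cost pool remaining) = $3,842.30
Check: goods available $9,261.00 = COGS $5,418.70 + ending $3,842.30

Ending inventory = $3,842.30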